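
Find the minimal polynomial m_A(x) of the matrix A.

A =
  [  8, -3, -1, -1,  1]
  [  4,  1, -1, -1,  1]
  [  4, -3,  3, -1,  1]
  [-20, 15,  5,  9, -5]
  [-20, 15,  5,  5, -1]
x^2 - 8*x + 16

The characteristic polynomial is χ_A(x) = (x - 4)^5, so the eigenvalues are known. The minimal polynomial is
  m_A(x) = Π_λ (x − λ)^{k_λ}
where k_λ is the size of the *largest* Jordan block for λ (equivalently, the smallest k with (A − λI)^k v = 0 for every generalised eigenvector v of λ).

  λ = 4: largest Jordan block has size 2, contributing (x − 4)^2

So m_A(x) = (x - 4)^2 = x^2 - 8*x + 16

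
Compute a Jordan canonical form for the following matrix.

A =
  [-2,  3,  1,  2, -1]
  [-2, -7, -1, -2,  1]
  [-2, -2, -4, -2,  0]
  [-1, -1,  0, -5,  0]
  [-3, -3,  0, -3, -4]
J_2(-5) ⊕ J_1(-4) ⊕ J_1(-4) ⊕ J_1(-4)

The characteristic polynomial is
  det(x·I − A) = x^5 + 22*x^4 + 193*x^3 + 844*x^2 + 1840*x + 1600 = (x + 4)^3*(x + 5)^2

Eigenvalues and multiplicities (the geometric multiplicity of λ is n − rank(A − λI), which equals the number of Jordan blocks for λ):
  λ = -5: algebraic multiplicity = 2, geometric multiplicity = 1
  λ = -4: algebraic multiplicity = 3, geometric multiplicity = 3

Determining the block sizes for each eigenvalue:
  λ = -5: one block (gm = 1), so the single block has size am = 2 → block sizes [2]
  λ = -4: gm = am = 3, so every block has size 1 → block sizes [1, 1, 1]

Assembling the blocks gives a Jordan form
J =
  [-5,  1,  0,  0,  0]
  [ 0, -5,  0,  0,  0]
  [ 0,  0, -4,  0,  0]
  [ 0,  0,  0, -4,  0]
  [ 0,  0,  0,  0, -4]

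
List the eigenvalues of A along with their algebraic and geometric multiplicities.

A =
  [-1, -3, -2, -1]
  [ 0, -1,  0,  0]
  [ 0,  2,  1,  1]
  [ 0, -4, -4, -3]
λ = -1: alg = 4, geom = 2

Step 1 — factor the characteristic polynomial to read off the algebraic multiplicities:
  χ_A(x) = (x + 1)^4

Step 2 — compute geometric multiplicities via the rank-nullity identity g(λ) = n − rank(A − λI):
  rank(A − (-1)·I) = 2, so dim ker(A − (-1)·I) = n − 2 = 2

Summary:
  λ = -1: algebraic multiplicity = 4, geometric multiplicity = 2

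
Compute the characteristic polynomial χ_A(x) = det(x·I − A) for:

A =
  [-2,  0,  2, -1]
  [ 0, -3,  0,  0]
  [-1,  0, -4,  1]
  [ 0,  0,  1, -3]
x^4 + 12*x^3 + 54*x^2 + 108*x + 81

Expanding det(x·I − A) (e.g. by cofactor expansion or by noting that A is similar to its Jordan form J, which has the same characteristic polynomial as A) gives
  χ_A(x) = x^4 + 12*x^3 + 54*x^2 + 108*x + 81
which factors as (x + 3)^4. The eigenvalues (with algebraic multiplicities) are λ = -3 with multiplicity 4.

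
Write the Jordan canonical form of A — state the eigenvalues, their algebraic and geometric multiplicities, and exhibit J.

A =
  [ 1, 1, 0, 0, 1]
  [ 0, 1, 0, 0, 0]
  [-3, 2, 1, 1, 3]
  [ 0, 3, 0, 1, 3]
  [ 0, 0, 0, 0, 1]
J_2(1) ⊕ J_2(1) ⊕ J_1(1)

The characteristic polynomial is
  det(x·I − A) = x^5 - 5*x^4 + 10*x^3 - 10*x^2 + 5*x - 1 = (x - 1)^5

Eigenvalues and multiplicities (the geometric multiplicity of λ is n − rank(A − λI), which equals the number of Jordan blocks for λ):
  λ = 1: algebraic multiplicity = 5, geometric multiplicity = 3

Determining the block sizes for each eigenvalue:
  λ = 1: with am = 5 and gm = 3, the partition is not yet determined (e.g. several partitions of 5 into 3 parts exist). Let N = A − (1)·I. Computing rank(N^1) = 2, rank(N^2) = 0; the number of blocks of size ≥ j is rank(N^{j−1}) − rank(N^j), giving [3, 2]. So we have 2 block(s) of size 2, 1 block(s) of size 1 → block sizes [2, 2, 1]

Assembling the blocks gives a Jordan form
J =
  [1, 1, 0, 0, 0]
  [0, 1, 0, 0, 0]
  [0, 0, 1, 1, 0]
  [0, 0, 0, 1, 0]
  [0, 0, 0, 0, 1]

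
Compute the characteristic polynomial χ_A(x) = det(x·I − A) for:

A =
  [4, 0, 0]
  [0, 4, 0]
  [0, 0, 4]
x^3 - 12*x^2 + 48*x - 64

Expanding det(x·I − A) (e.g. by cofactor expansion or by noting that A is similar to its Jordan form J, which has the same characteristic polynomial as A) gives
  χ_A(x) = x^3 - 12*x^2 + 48*x - 64
which factors as (x - 4)^3. The eigenvalues (with algebraic multiplicities) are λ = 4 with multiplicity 3.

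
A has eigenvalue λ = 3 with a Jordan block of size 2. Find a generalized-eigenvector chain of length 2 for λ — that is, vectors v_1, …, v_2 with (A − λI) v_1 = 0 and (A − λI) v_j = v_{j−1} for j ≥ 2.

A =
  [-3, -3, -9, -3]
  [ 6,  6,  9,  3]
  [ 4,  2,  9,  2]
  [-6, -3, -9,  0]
A Jordan chain for λ = 3 of length 2:
v_1 = (-6, 6, 4, -6)ᵀ
v_2 = (1, 0, 0, 0)ᵀ

Let N = A − (3)·I. We want v_2 with N^2 v_2 = 0 but N^1 v_2 ≠ 0; then v_{j-1} := N · v_j for j = 2, …, 2.

Pick v_2 = (1, 0, 0, 0)ᵀ.
Then v_1 = N · v_2 = (-6, 6, 4, -6)ᵀ.

Sanity check: (A − (3)·I) v_1 = (0, 0, 0, 0)ᵀ = 0. ✓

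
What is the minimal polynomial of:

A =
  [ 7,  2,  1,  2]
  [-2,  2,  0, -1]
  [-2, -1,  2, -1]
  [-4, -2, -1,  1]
x^3 - 9*x^2 + 27*x - 27

The characteristic polynomial is χ_A(x) = (x - 3)^4, so the eigenvalues are known. The minimal polynomial is
  m_A(x) = Π_λ (x − λ)^{k_λ}
where k_λ is the size of the *largest* Jordan block for λ (equivalently, the smallest k with (A − λI)^k v = 0 for every generalised eigenvector v of λ).

  λ = 3: largest Jordan block has size 3, contributing (x − 3)^3

So m_A(x) = (x - 3)^3 = x^3 - 9*x^2 + 27*x - 27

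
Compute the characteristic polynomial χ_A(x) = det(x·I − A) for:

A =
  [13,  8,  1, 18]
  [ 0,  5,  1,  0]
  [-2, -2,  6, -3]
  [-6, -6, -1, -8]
x^4 - 16*x^3 + 90*x^2 - 200*x + 125

Expanding det(x·I − A) (e.g. by cofactor expansion or by noting that A is similar to its Jordan form J, which has the same characteristic polynomial as A) gives
  χ_A(x) = x^4 - 16*x^3 + 90*x^2 - 200*x + 125
which factors as (x - 5)^3*(x - 1). The eigenvalues (with algebraic multiplicities) are λ = 1 with multiplicity 1, λ = 5 with multiplicity 3.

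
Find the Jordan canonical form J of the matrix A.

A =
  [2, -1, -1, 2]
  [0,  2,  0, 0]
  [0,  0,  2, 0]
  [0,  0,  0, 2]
J_2(2) ⊕ J_1(2) ⊕ J_1(2)

The characteristic polynomial is
  det(x·I − A) = x^4 - 8*x^3 + 24*x^2 - 32*x + 16 = (x - 2)^4

Eigenvalues and multiplicities (the geometric multiplicity of λ is n − rank(A − λI), which equals the number of Jordan blocks for λ):
  λ = 2: algebraic multiplicity = 4, geometric multiplicity = 3

Determining the block sizes for each eigenvalue:
  λ = 2: 3 blocks summing to 4 forces exactly one block of size 2 and the rest size 1 → block sizes [2, 1, 1]

Assembling the blocks gives a Jordan form
J =
  [2, 1, 0, 0]
  [0, 2, 0, 0]
  [0, 0, 2, 0]
  [0, 0, 0, 2]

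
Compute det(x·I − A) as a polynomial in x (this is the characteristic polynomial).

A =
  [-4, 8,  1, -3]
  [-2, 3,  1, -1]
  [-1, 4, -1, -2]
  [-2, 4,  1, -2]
x^4 + 4*x^3 + 6*x^2 + 4*x + 1

Expanding det(x·I − A) (e.g. by cofactor expansion or by noting that A is similar to its Jordan form J, which has the same characteristic polynomial as A) gives
  χ_A(x) = x^4 + 4*x^3 + 6*x^2 + 4*x + 1
which factors as (x + 1)^4. The eigenvalues (with algebraic multiplicities) are λ = -1 with multiplicity 4.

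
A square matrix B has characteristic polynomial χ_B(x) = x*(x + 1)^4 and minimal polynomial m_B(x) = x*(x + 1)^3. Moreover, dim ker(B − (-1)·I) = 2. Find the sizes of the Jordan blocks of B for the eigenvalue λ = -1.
Block sizes for λ = -1: [3, 1]

Step 1 — from the characteristic polynomial, algebraic multiplicity of λ = -1 is 4. From dim ker(B − (-1)·I) = 2, there are exactly 2 Jordan blocks for λ = -1.
Step 2 — from the minimal polynomial, the factor (x + 1)^3 tells us the largest block for λ = -1 has size 3.
Step 3 — with total size 4, 2 blocks, and largest block 3, the block sizes (in nonincreasing order) are [3, 1].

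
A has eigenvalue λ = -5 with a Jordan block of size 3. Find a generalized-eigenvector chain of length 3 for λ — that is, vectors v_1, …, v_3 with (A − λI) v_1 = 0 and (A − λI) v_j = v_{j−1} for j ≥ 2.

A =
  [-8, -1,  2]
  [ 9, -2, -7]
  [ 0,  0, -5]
A Jordan chain for λ = -5 of length 3:
v_1 = (1, -3, 0)ᵀ
v_2 = (2, -7, 0)ᵀ
v_3 = (0, 0, 1)ᵀ

Let N = A − (-5)·I. We want v_3 with N^3 v_3 = 0 but N^2 v_3 ≠ 0; then v_{j-1} := N · v_j for j = 3, …, 2.

Pick v_3 = (0, 0, 1)ᵀ.
Then v_2 = N · v_3 = (2, -7, 0)ᵀ.
Then v_1 = N · v_2 = (1, -3, 0)ᵀ.

Sanity check: (A − (-5)·I) v_1 = (0, 0, 0)ᵀ = 0. ✓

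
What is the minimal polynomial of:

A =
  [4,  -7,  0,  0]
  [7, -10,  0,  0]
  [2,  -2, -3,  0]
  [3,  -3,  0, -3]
x^2 + 6*x + 9

The characteristic polynomial is χ_A(x) = (x + 3)^4, so the eigenvalues are known. The minimal polynomial is
  m_A(x) = Π_λ (x − λ)^{k_λ}
where k_λ is the size of the *largest* Jordan block for λ (equivalently, the smallest k with (A − λI)^k v = 0 for every generalised eigenvector v of λ).

  λ = -3: largest Jordan block has size 2, contributing (x + 3)^2

So m_A(x) = (x + 3)^2 = x^2 + 6*x + 9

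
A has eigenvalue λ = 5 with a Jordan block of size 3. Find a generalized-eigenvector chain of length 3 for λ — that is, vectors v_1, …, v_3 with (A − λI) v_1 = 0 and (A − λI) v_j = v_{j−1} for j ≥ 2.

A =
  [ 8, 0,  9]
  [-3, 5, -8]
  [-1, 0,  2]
A Jordan chain for λ = 5 of length 3:
v_1 = (0, -1, 0)ᵀ
v_2 = (3, -3, -1)ᵀ
v_3 = (1, 0, 0)ᵀ

Let N = A − (5)·I. We want v_3 with N^3 v_3 = 0 but N^2 v_3 ≠ 0; then v_{j-1} := N · v_j for j = 3, …, 2.

Pick v_3 = (1, 0, 0)ᵀ.
Then v_2 = N · v_3 = (3, -3, -1)ᵀ.
Then v_1 = N · v_2 = (0, -1, 0)ᵀ.

Sanity check: (A − (5)·I) v_1 = (0, 0, 0)ᵀ = 0. ✓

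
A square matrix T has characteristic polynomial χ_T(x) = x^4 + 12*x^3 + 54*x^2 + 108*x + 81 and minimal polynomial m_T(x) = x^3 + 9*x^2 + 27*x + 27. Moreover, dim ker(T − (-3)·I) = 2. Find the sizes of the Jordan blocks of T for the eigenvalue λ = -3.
Block sizes for λ = -3: [3, 1]

Step 1 — from the characteristic polynomial, algebraic multiplicity of λ = -3 is 4. From dim ker(T − (-3)·I) = 2, there are exactly 2 Jordan blocks for λ = -3.
Step 2 — from the minimal polynomial, the factor (x + 3)^3 tells us the largest block for λ = -3 has size 3.
Step 3 — with total size 4, 2 blocks, and largest block 3, the block sizes (in nonincreasing order) are [3, 1].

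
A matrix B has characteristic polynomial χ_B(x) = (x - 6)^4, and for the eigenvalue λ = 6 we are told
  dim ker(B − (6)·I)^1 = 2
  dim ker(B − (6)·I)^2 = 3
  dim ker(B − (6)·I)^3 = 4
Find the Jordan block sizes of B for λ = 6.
Block sizes for λ = 6: [3, 1]

From the dimensions of kernels of powers, the number of Jordan blocks of size at least j is d_j − d_{j−1} where d_j = dim ker(N^j) (with d_0 = 0). Computing the differences gives [2, 1, 1].
The number of blocks of size exactly k is (#blocks of size ≥ k) − (#blocks of size ≥ k + 1), so the partition is: 1 block(s) of size 1, 1 block(s) of size 3.
In nonincreasing order the block sizes are [3, 1].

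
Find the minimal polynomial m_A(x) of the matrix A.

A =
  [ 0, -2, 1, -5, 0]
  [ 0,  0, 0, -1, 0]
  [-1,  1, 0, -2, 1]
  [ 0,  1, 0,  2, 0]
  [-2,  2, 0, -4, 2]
x^3 - 2*x^2 + x

The characteristic polynomial is χ_A(x) = x*(x - 1)^4, so the eigenvalues are known. The minimal polynomial is
  m_A(x) = Π_λ (x − λ)^{k_λ}
where k_λ is the size of the *largest* Jordan block for λ (equivalently, the smallest k with (A − λI)^k v = 0 for every generalised eigenvector v of λ).

  λ = 0: largest Jordan block has size 1, contributing (x − 0)
  λ = 1: largest Jordan block has size 2, contributing (x − 1)^2

So m_A(x) = x*(x - 1)^2 = x^3 - 2*x^2 + x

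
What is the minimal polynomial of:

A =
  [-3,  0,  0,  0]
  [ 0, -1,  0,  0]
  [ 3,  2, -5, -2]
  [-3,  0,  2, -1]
x^3 + 7*x^2 + 15*x + 9

The characteristic polynomial is χ_A(x) = (x + 1)*(x + 3)^3, so the eigenvalues are known. The minimal polynomial is
  m_A(x) = Π_λ (x − λ)^{k_λ}
where k_λ is the size of the *largest* Jordan block for λ (equivalently, the smallest k with (A − λI)^k v = 0 for every generalised eigenvector v of λ).

  λ = -3: largest Jordan block has size 2, contributing (x + 3)^2
  λ = -1: largest Jordan block has size 1, contributing (x + 1)

So m_A(x) = (x + 1)*(x + 3)^2 = x^3 + 7*x^2 + 15*x + 9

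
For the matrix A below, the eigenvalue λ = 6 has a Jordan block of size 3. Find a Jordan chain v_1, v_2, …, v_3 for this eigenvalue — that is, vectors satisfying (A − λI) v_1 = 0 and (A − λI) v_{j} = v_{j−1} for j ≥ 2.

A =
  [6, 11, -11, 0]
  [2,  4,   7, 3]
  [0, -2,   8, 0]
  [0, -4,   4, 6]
A Jordan chain for λ = 6 of length 3:
v_1 = (22, -4, -4, -8)ᵀ
v_2 = (0, 2, 0, 0)ᵀ
v_3 = (1, 0, 0, 0)ᵀ

Let N = A − (6)·I. We want v_3 with N^3 v_3 = 0 but N^2 v_3 ≠ 0; then v_{j-1} := N · v_j for j = 3, …, 2.

Pick v_3 = (1, 0, 0, 0)ᵀ.
Then v_2 = N · v_3 = (0, 2, 0, 0)ᵀ.
Then v_1 = N · v_2 = (22, -4, -4, -8)ᵀ.

Sanity check: (A − (6)·I) v_1 = (0, 0, 0, 0)ᵀ = 0. ✓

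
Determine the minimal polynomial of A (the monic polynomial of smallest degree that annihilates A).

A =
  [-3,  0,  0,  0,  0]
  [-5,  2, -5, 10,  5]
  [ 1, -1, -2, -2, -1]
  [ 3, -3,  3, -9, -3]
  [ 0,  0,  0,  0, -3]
x^2 + 6*x + 9

The characteristic polynomial is χ_A(x) = (x + 3)^5, so the eigenvalues are known. The minimal polynomial is
  m_A(x) = Π_λ (x − λ)^{k_λ}
where k_λ is the size of the *largest* Jordan block for λ (equivalently, the smallest k with (A − λI)^k v = 0 for every generalised eigenvector v of λ).

  λ = -3: largest Jordan block has size 2, contributing (x + 3)^2

So m_A(x) = (x + 3)^2 = x^2 + 6*x + 9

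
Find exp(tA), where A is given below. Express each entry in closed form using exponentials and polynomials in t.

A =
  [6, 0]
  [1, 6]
e^{tA} =
  [exp(6*t), 0]
  [t*exp(6*t), exp(6*t)]

Strategy: write A = P · J · P⁻¹ where J is a Jordan canonical form, so e^{tA} = P · e^{tJ} · P⁻¹, and e^{tJ} can be computed block-by-block.

A has Jordan form
J =
  [6, 1]
  [0, 6]
(up to reordering of blocks).

Per-block formulas:
  For a 2×2 Jordan block J_2(6): exp(t · J_2(6)) = e^(6t)·(I + t·N), where N is the 2×2 nilpotent shift.

After assembling e^{tJ} and conjugating by P, we get:

e^{tA} =
  [exp(6*t), 0]
  [t*exp(6*t), exp(6*t)]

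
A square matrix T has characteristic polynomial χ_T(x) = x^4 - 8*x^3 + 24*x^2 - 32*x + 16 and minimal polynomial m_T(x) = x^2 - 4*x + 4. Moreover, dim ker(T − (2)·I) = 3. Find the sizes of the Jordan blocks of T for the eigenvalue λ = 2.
Block sizes for λ = 2: [2, 1, 1]

Step 1 — from the characteristic polynomial, algebraic multiplicity of λ = 2 is 4. From dim ker(T − (2)·I) = 3, there are exactly 3 Jordan blocks for λ = 2.
Step 2 — from the minimal polynomial, the factor (x − 2)^2 tells us the largest block for λ = 2 has size 2.
Step 3 — with total size 4, 3 blocks, and largest block 2, the block sizes (in nonincreasing order) are [2, 1, 1].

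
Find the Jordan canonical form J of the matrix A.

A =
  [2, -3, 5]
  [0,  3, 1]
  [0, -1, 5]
J_1(2) ⊕ J_2(4)

The characteristic polynomial is
  det(x·I − A) = x^3 - 10*x^2 + 32*x - 32 = (x - 4)^2*(x - 2)

Eigenvalues and multiplicities (the geometric multiplicity of λ is n − rank(A − λI), which equals the number of Jordan blocks for λ):
  λ = 2: algebraic multiplicity = 1, geometric multiplicity = 1
  λ = 4: algebraic multiplicity = 2, geometric multiplicity = 1

Determining the block sizes for each eigenvalue:
  λ = 2: one block (gm = 1), so the single block has size am = 1 → block sizes [1]
  λ = 4: one block (gm = 1), so the single block has size am = 2 → block sizes [2]

Assembling the blocks gives a Jordan form
J =
  [2, 0, 0]
  [0, 4, 1]
  [0, 0, 4]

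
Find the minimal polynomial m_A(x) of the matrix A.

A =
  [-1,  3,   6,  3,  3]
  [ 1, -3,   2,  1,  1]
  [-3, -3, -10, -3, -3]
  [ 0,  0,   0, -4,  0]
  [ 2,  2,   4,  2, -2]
x^2 + 8*x + 16

The characteristic polynomial is χ_A(x) = (x + 4)^5, so the eigenvalues are known. The minimal polynomial is
  m_A(x) = Π_λ (x − λ)^{k_λ}
where k_λ is the size of the *largest* Jordan block for λ (equivalently, the smallest k with (A − λI)^k v = 0 for every generalised eigenvector v of λ).

  λ = -4: largest Jordan block has size 2, contributing (x + 4)^2

So m_A(x) = (x + 4)^2 = x^2 + 8*x + 16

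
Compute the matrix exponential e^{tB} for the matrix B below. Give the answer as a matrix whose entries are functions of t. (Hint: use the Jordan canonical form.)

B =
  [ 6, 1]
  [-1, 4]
e^{tB} =
  [t*exp(5*t) + exp(5*t), t*exp(5*t)]
  [-t*exp(5*t), -t*exp(5*t) + exp(5*t)]

Strategy: write B = P · J · P⁻¹ where J is a Jordan canonical form, so e^{tB} = P · e^{tJ} · P⁻¹, and e^{tJ} can be computed block-by-block.

B has Jordan form
J =
  [5, 1]
  [0, 5]
(up to reordering of blocks).

Per-block formulas:
  For a 2×2 Jordan block J_2(5): exp(t · J_2(5)) = e^(5t)·(I + t·N), where N is the 2×2 nilpotent shift.

After assembling e^{tJ} and conjugating by P, we get:

e^{tB} =
  [t*exp(5*t) + exp(5*t), t*exp(5*t)]
  [-t*exp(5*t), -t*exp(5*t) + exp(5*t)]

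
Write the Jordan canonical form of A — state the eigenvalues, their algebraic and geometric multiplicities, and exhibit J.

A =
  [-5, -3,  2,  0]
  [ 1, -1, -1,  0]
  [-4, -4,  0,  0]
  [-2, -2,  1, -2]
J_3(-2) ⊕ J_1(-2)

The characteristic polynomial is
  det(x·I − A) = x^4 + 8*x^3 + 24*x^2 + 32*x + 16 = (x + 2)^4

Eigenvalues and multiplicities (the geometric multiplicity of λ is n − rank(A − λI), which equals the number of Jordan blocks for λ):
  λ = -2: algebraic multiplicity = 4, geometric multiplicity = 2

Determining the block sizes for each eigenvalue:
  λ = -2: with am = 4 and gm = 2, the partition is not yet determined (e.g. several partitions of 4 into 2 parts exist). Let N = A − (-2)·I. Computing rank(N^1) = 2, rank(N^2) = 1, rank(N^3) = 0; the number of blocks of size ≥ j is rank(N^{j−1}) − rank(N^j), giving [2, 1, 1]. So we have 1 block(s) of size 3, 1 block(s) of size 1 → block sizes [3, 1]

Assembling the blocks gives a Jordan form
J =
  [-2,  1,  0,  0]
  [ 0, -2,  1,  0]
  [ 0,  0, -2,  0]
  [ 0,  0,  0, -2]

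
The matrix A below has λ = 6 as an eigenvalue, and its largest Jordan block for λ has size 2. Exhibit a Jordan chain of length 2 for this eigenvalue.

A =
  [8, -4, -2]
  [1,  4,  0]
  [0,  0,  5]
A Jordan chain for λ = 6 of length 2:
v_1 = (2, 1, 0)ᵀ
v_2 = (1, 0, 0)ᵀ

Let N = A − (6)·I. We want v_2 with N^2 v_2 = 0 but N^1 v_2 ≠ 0; then v_{j-1} := N · v_j for j = 2, …, 2.

Pick v_2 = (1, 0, 0)ᵀ.
Then v_1 = N · v_2 = (2, 1, 0)ᵀ.

Sanity check: (A − (6)·I) v_1 = (0, 0, 0)ᵀ = 0. ✓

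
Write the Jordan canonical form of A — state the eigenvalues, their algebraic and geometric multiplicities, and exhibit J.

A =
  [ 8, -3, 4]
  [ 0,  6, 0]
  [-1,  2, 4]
J_3(6)

The characteristic polynomial is
  det(x·I − A) = x^3 - 18*x^2 + 108*x - 216 = (x - 6)^3

Eigenvalues and multiplicities (the geometric multiplicity of λ is n − rank(A − λI), which equals the number of Jordan blocks for λ):
  λ = 6: algebraic multiplicity = 3, geometric multiplicity = 1

Determining the block sizes for each eigenvalue:
  λ = 6: one block (gm = 1), so the single block has size am = 3 → block sizes [3]

Assembling the blocks gives a Jordan form
J =
  [6, 1, 0]
  [0, 6, 1]
  [0, 0, 6]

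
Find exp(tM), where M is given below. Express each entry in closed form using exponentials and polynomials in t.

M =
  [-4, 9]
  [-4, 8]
e^{tM} =
  [-6*t*exp(2*t) + exp(2*t), 9*t*exp(2*t)]
  [-4*t*exp(2*t), 6*t*exp(2*t) + exp(2*t)]

Strategy: write M = P · J · P⁻¹ where J is a Jordan canonical form, so e^{tM} = P · e^{tJ} · P⁻¹, and e^{tJ} can be computed block-by-block.

M has Jordan form
J =
  [2, 1]
  [0, 2]
(up to reordering of blocks).

Per-block formulas:
  For a 2×2 Jordan block J_2(2): exp(t · J_2(2)) = e^(2t)·(I + t·N), where N is the 2×2 nilpotent shift.

After assembling e^{tJ} and conjugating by P, we get:

e^{tM} =
  [-6*t*exp(2*t) + exp(2*t), 9*t*exp(2*t)]
  [-4*t*exp(2*t), 6*t*exp(2*t) + exp(2*t)]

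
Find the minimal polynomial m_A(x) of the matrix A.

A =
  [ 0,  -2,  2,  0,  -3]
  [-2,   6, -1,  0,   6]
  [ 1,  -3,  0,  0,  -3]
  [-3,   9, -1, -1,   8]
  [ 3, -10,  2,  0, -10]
x^3 + 3*x^2 + 3*x + 1

The characteristic polynomial is χ_A(x) = (x + 1)^5, so the eigenvalues are known. The minimal polynomial is
  m_A(x) = Π_λ (x − λ)^{k_λ}
where k_λ is the size of the *largest* Jordan block for λ (equivalently, the smallest k with (A − λI)^k v = 0 for every generalised eigenvector v of λ).

  λ = -1: largest Jordan block has size 3, contributing (x + 1)^3

So m_A(x) = (x + 1)^3 = x^3 + 3*x^2 + 3*x + 1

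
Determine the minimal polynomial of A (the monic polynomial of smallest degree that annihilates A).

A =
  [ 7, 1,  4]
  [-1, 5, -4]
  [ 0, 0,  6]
x^2 - 12*x + 36

The characteristic polynomial is χ_A(x) = (x - 6)^3, so the eigenvalues are known. The minimal polynomial is
  m_A(x) = Π_λ (x − λ)^{k_λ}
where k_λ is the size of the *largest* Jordan block for λ (equivalently, the smallest k with (A − λI)^k v = 0 for every generalised eigenvector v of λ).

  λ = 6: largest Jordan block has size 2, contributing (x − 6)^2

So m_A(x) = (x - 6)^2 = x^2 - 12*x + 36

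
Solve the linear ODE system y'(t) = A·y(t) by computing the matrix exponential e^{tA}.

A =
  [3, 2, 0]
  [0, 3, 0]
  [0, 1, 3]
e^{tA} =
  [exp(3*t), 2*t*exp(3*t), 0]
  [0, exp(3*t), 0]
  [0, t*exp(3*t), exp(3*t)]

Strategy: write A = P · J · P⁻¹ where J is a Jordan canonical form, so e^{tA} = P · e^{tJ} · P⁻¹, and e^{tJ} can be computed block-by-block.

A has Jordan form
J =
  [3, 1, 0]
  [0, 3, 0]
  [0, 0, 3]
(up to reordering of blocks).

Per-block formulas:
  For a 2×2 Jordan block J_2(3): exp(t · J_2(3)) = e^(3t)·(I + t·N), where N is the 2×2 nilpotent shift.
  For a 1×1 block at λ = 3: exp(t · [3]) = [e^(3t)].

After assembling e^{tJ} and conjugating by P, we get:

e^{tA} =
  [exp(3*t), 2*t*exp(3*t), 0]
  [0, exp(3*t), 0]
  [0, t*exp(3*t), exp(3*t)]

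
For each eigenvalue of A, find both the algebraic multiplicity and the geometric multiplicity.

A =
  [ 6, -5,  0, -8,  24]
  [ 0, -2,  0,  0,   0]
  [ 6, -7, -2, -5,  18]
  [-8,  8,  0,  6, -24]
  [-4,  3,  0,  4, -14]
λ = -2: alg = 4, geom = 2; λ = 2: alg = 1, geom = 1

Step 1 — factor the characteristic polynomial to read off the algebraic multiplicities:
  χ_A(x) = (x - 2)*(x + 2)^4

Step 2 — compute geometric multiplicities via the rank-nullity identity g(λ) = n − rank(A − λI):
  rank(A − (-2)·I) = 3, so dim ker(A − (-2)·I) = n − 3 = 2
  rank(A − (2)·I) = 4, so dim ker(A − (2)·I) = n − 4 = 1

Summary:
  λ = -2: algebraic multiplicity = 4, geometric multiplicity = 2
  λ = 2: algebraic multiplicity = 1, geometric multiplicity = 1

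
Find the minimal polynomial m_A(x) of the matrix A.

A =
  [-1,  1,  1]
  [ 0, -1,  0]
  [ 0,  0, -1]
x^2 + 2*x + 1

The characteristic polynomial is χ_A(x) = (x + 1)^3, so the eigenvalues are known. The minimal polynomial is
  m_A(x) = Π_λ (x − λ)^{k_λ}
where k_λ is the size of the *largest* Jordan block for λ (equivalently, the smallest k with (A − λI)^k v = 0 for every generalised eigenvector v of λ).

  λ = -1: largest Jordan block has size 2, contributing (x + 1)^2

So m_A(x) = (x + 1)^2 = x^2 + 2*x + 1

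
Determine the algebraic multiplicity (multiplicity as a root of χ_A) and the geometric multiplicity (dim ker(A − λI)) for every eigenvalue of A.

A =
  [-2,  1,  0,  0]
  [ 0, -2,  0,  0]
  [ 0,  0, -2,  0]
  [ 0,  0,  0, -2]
λ = -2: alg = 4, geom = 3

Step 1 — factor the characteristic polynomial to read off the algebraic multiplicities:
  χ_A(x) = (x + 2)^4

Step 2 — compute geometric multiplicities via the rank-nullity identity g(λ) = n − rank(A − λI):
  rank(A − (-2)·I) = 1, so dim ker(A − (-2)·I) = n − 1 = 3

Summary:
  λ = -2: algebraic multiplicity = 4, geometric multiplicity = 3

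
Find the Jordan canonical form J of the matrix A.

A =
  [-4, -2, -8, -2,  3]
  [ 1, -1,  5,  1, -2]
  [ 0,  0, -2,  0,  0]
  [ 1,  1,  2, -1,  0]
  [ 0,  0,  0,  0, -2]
J_3(-2) ⊕ J_2(-2)

The characteristic polynomial is
  det(x·I − A) = x^5 + 10*x^4 + 40*x^3 + 80*x^2 + 80*x + 32 = (x + 2)^5

Eigenvalues and multiplicities (the geometric multiplicity of λ is n − rank(A − λI), which equals the number of Jordan blocks for λ):
  λ = -2: algebraic multiplicity = 5, geometric multiplicity = 2

Determining the block sizes for each eigenvalue:
  λ = -2: with am = 5 and gm = 2, the partition is not yet determined (e.g. several partitions of 5 into 2 parts exist). Let N = A − (-2)·I. Computing rank(N^1) = 3, rank(N^2) = 1, rank(N^3) = 0; the number of blocks of size ≥ j is rank(N^{j−1}) − rank(N^j), giving [2, 2, 1]. So we have 1 block(s) of size 3, 1 block(s) of size 2 → block sizes [3, 2]

Assembling the blocks gives a Jordan form
J =
  [-2,  1,  0,  0,  0]
  [ 0, -2,  1,  0,  0]
  [ 0,  0, -2,  0,  0]
  [ 0,  0,  0, -2,  1]
  [ 0,  0,  0,  0, -2]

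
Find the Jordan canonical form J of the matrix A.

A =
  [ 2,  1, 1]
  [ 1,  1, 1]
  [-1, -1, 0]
J_3(1)

The characteristic polynomial is
  det(x·I − A) = x^3 - 3*x^2 + 3*x - 1 = (x - 1)^3

Eigenvalues and multiplicities (the geometric multiplicity of λ is n − rank(A − λI), which equals the number of Jordan blocks for λ):
  λ = 1: algebraic multiplicity = 3, geometric multiplicity = 1

Determining the block sizes for each eigenvalue:
  λ = 1: one block (gm = 1), so the single block has size am = 3 → block sizes [3]

Assembling the blocks gives a Jordan form
J =
  [1, 1, 0]
  [0, 1, 1]
  [0, 0, 1]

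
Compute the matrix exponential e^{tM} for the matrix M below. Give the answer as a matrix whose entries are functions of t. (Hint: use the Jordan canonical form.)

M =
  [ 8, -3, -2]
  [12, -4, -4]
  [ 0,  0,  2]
e^{tM} =
  [6*t*exp(2*t) + exp(2*t), -3*t*exp(2*t), -2*t*exp(2*t)]
  [12*t*exp(2*t), -6*t*exp(2*t) + exp(2*t), -4*t*exp(2*t)]
  [0, 0, exp(2*t)]

Strategy: write M = P · J · P⁻¹ where J is a Jordan canonical form, so e^{tM} = P · e^{tJ} · P⁻¹, and e^{tJ} can be computed block-by-block.

M has Jordan form
J =
  [2, 1, 0]
  [0, 2, 0]
  [0, 0, 2]
(up to reordering of blocks).

Per-block formulas:
  For a 2×2 Jordan block J_2(2): exp(t · J_2(2)) = e^(2t)·(I + t·N), where N is the 2×2 nilpotent shift.
  For a 1×1 block at λ = 2: exp(t · [2]) = [e^(2t)].

After assembling e^{tJ} and conjugating by P, we get:

e^{tM} =
  [6*t*exp(2*t) + exp(2*t), -3*t*exp(2*t), -2*t*exp(2*t)]
  [12*t*exp(2*t), -6*t*exp(2*t) + exp(2*t), -4*t*exp(2*t)]
  [0, 0, exp(2*t)]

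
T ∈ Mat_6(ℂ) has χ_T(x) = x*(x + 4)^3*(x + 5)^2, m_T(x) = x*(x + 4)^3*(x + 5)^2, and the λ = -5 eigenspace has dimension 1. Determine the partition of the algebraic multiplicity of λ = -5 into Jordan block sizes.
Block sizes for λ = -5: [2]

Step 1 — from the characteristic polynomial, algebraic multiplicity of λ = -5 is 2. From dim ker(T − (-5)·I) = 1, there are exactly 1 Jordan blocks for λ = -5.
Step 2 — from the minimal polynomial, the factor (x + 5)^2 tells us the largest block for λ = -5 has size 2.
Step 3 — with total size 2, 1 blocks, and largest block 2, the block sizes (in nonincreasing order) are [2].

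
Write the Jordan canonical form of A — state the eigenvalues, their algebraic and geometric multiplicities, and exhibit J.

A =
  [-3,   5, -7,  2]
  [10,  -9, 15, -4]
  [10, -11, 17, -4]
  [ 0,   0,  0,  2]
J_1(1) ⊕ J_2(2) ⊕ J_1(2)

The characteristic polynomial is
  det(x·I − A) = x^4 - 7*x^3 + 18*x^2 - 20*x + 8 = (x - 2)^3*(x - 1)

Eigenvalues and multiplicities (the geometric multiplicity of λ is n − rank(A − λI), which equals the number of Jordan blocks for λ):
  λ = 1: algebraic multiplicity = 1, geometric multiplicity = 1
  λ = 2: algebraic multiplicity = 3, geometric multiplicity = 2

Determining the block sizes for each eigenvalue:
  λ = 1: one block (gm = 1), so the single block has size am = 1 → block sizes [1]
  λ = 2: 2 blocks summing to 3 forces exactly one block of size 2 and the rest size 1 → block sizes [2, 1]

Assembling the blocks gives a Jordan form
J =
  [1, 0, 0, 0]
  [0, 2, 1, 0]
  [0, 0, 2, 0]
  [0, 0, 0, 2]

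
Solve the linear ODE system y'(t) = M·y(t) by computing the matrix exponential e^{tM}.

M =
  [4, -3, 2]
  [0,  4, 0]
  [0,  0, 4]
e^{tM} =
  [exp(4*t), -3*t*exp(4*t), 2*t*exp(4*t)]
  [0, exp(4*t), 0]
  [0, 0, exp(4*t)]

Strategy: write M = P · J · P⁻¹ where J is a Jordan canonical form, so e^{tM} = P · e^{tJ} · P⁻¹, and e^{tJ} can be computed block-by-block.

M has Jordan form
J =
  [4, 1, 0]
  [0, 4, 0]
  [0, 0, 4]
(up to reordering of blocks).

Per-block formulas:
  For a 2×2 Jordan block J_2(4): exp(t · J_2(4)) = e^(4t)·(I + t·N), where N is the 2×2 nilpotent shift.
  For a 1×1 block at λ = 4: exp(t · [4]) = [e^(4t)].

After assembling e^{tJ} and conjugating by P, we get:

e^{tM} =
  [exp(4*t), -3*t*exp(4*t), 2*t*exp(4*t)]
  [0, exp(4*t), 0]
  [0, 0, exp(4*t)]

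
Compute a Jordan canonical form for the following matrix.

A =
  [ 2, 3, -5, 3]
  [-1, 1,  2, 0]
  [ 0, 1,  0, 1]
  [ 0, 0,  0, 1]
J_3(1) ⊕ J_1(1)

The characteristic polynomial is
  det(x·I − A) = x^4 - 4*x^3 + 6*x^2 - 4*x + 1 = (x - 1)^4

Eigenvalues and multiplicities (the geometric multiplicity of λ is n − rank(A − λI), which equals the number of Jordan blocks for λ):
  λ = 1: algebraic multiplicity = 4, geometric multiplicity = 2

Determining the block sizes for each eigenvalue:
  λ = 1: with am = 4 and gm = 2, the partition is not yet determined (e.g. several partitions of 4 into 2 parts exist). Let N = A − (1)·I. Computing rank(N^1) = 2, rank(N^2) = 1, rank(N^3) = 0; the number of blocks of size ≥ j is rank(N^{j−1}) − rank(N^j), giving [2, 1, 1]. So we have 1 block(s) of size 3, 1 block(s) of size 1 → block sizes [3, 1]

Assembling the blocks gives a Jordan form
J =
  [1, 1, 0, 0]
  [0, 1, 1, 0]
  [0, 0, 1, 0]
  [0, 0, 0, 1]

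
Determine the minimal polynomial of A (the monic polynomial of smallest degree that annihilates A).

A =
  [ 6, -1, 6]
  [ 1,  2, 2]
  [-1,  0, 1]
x^3 - 9*x^2 + 27*x - 27

The characteristic polynomial is χ_A(x) = (x - 3)^3, so the eigenvalues are known. The minimal polynomial is
  m_A(x) = Π_λ (x − λ)^{k_λ}
where k_λ is the size of the *largest* Jordan block for λ (equivalently, the smallest k with (A − λI)^k v = 0 for every generalised eigenvector v of λ).

  λ = 3: largest Jordan block has size 3, contributing (x − 3)^3

So m_A(x) = (x - 3)^3 = x^3 - 9*x^2 + 27*x - 27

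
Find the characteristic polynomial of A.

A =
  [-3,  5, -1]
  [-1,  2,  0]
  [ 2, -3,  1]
x^3

Expanding det(x·I − A) (e.g. by cofactor expansion or by noting that A is similar to its Jordan form J, which has the same characteristic polynomial as A) gives
  χ_A(x) = x^3
which factors as x^3. The eigenvalues (with algebraic multiplicities) are λ = 0 with multiplicity 3.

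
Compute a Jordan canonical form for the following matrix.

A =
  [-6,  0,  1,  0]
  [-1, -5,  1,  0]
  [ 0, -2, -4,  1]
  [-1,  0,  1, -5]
J_3(-5) ⊕ J_1(-5)

The characteristic polynomial is
  det(x·I − A) = x^4 + 20*x^3 + 150*x^2 + 500*x + 625 = (x + 5)^4

Eigenvalues and multiplicities (the geometric multiplicity of λ is n − rank(A − λI), which equals the number of Jordan blocks for λ):
  λ = -5: algebraic multiplicity = 4, geometric multiplicity = 2

Determining the block sizes for each eigenvalue:
  λ = -5: with am = 4 and gm = 2, the partition is not yet determined (e.g. several partitions of 4 into 2 parts exist). Let N = A − (-5)·I. Computing rank(N^1) = 2, rank(N^2) = 1, rank(N^3) = 0; the number of blocks of size ≥ j is rank(N^{j−1}) − rank(N^j), giving [2, 1, 1]. So we have 1 block(s) of size 3, 1 block(s) of size 1 → block sizes [3, 1]

Assembling the blocks gives a Jordan form
J =
  [-5,  1,  0,  0]
  [ 0, -5,  1,  0]
  [ 0,  0, -5,  0]
  [ 0,  0,  0, -5]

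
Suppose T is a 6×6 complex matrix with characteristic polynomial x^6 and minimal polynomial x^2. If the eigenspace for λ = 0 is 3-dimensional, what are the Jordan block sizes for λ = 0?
Block sizes for λ = 0: [2, 2, 2]

Step 1 — from the characteristic polynomial, algebraic multiplicity of λ = 0 is 6. From dim ker(T − (0)·I) = 3, there are exactly 3 Jordan blocks for λ = 0.
Step 2 — from the minimal polynomial, the factor (x − 0)^2 tells us the largest block for λ = 0 has size 2.
Step 3 — with total size 6, 3 blocks, and largest block 2, the block sizes (in nonincreasing order) are [2, 2, 2].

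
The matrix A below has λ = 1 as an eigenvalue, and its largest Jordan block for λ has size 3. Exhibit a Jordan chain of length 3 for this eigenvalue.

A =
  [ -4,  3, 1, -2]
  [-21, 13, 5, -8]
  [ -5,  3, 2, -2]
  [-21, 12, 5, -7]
A Jordan chain for λ = 1 of length 3:
v_1 = (-1, -4, -1, -4)ᵀ
v_2 = (-5, -21, -5, -21)ᵀ
v_3 = (1, 0, 0, 0)ᵀ

Let N = A − (1)·I. We want v_3 with N^3 v_3 = 0 but N^2 v_3 ≠ 0; then v_{j-1} := N · v_j for j = 3, …, 2.

Pick v_3 = (1, 0, 0, 0)ᵀ.
Then v_2 = N · v_3 = (-5, -21, -5, -21)ᵀ.
Then v_1 = N · v_2 = (-1, -4, -1, -4)ᵀ.

Sanity check: (A − (1)·I) v_1 = (0, 0, 0, 0)ᵀ = 0. ✓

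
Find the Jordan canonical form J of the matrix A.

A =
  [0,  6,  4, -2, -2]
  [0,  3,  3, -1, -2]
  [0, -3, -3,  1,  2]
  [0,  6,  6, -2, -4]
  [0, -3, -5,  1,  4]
J_2(0) ⊕ J_1(0) ⊕ J_1(0) ⊕ J_1(2)

The characteristic polynomial is
  det(x·I − A) = x^5 - 2*x^4 = x^4*(x - 2)

Eigenvalues and multiplicities (the geometric multiplicity of λ is n − rank(A − λI), which equals the number of Jordan blocks for λ):
  λ = 0: algebraic multiplicity = 4, geometric multiplicity = 3
  λ = 2: algebraic multiplicity = 1, geometric multiplicity = 1

Determining the block sizes for each eigenvalue:
  λ = 0: 3 blocks summing to 4 forces exactly one block of size 2 and the rest size 1 → block sizes [2, 1, 1]
  λ = 2: one block (gm = 1), so the single block has size am = 1 → block sizes [1]

Assembling the blocks gives a Jordan form
J =
  [0, 1, 0, 0, 0]
  [0, 0, 0, 0, 0]
  [0, 0, 0, 0, 0]
  [0, 0, 0, 0, 0]
  [0, 0, 0, 0, 2]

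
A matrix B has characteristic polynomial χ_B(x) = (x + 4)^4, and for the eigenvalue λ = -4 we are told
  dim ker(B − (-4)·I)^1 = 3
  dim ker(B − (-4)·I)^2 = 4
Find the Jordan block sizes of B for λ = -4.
Block sizes for λ = -4: [2, 1, 1]

From the dimensions of kernels of powers, the number of Jordan blocks of size at least j is d_j − d_{j−1} where d_j = dim ker(N^j) (with d_0 = 0). Computing the differences gives [3, 1].
The number of blocks of size exactly k is (#blocks of size ≥ k) − (#blocks of size ≥ k + 1), so the partition is: 2 block(s) of size 1, 1 block(s) of size 2.
In nonincreasing order the block sizes are [2, 1, 1].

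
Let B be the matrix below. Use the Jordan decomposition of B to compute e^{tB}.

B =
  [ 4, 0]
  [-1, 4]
e^{tB} =
  [exp(4*t), 0]
  [-t*exp(4*t), exp(4*t)]

Strategy: write B = P · J · P⁻¹ where J is a Jordan canonical form, so e^{tB} = P · e^{tJ} · P⁻¹, and e^{tJ} can be computed block-by-block.

B has Jordan form
J =
  [4, 1]
  [0, 4]
(up to reordering of blocks).

Per-block formulas:
  For a 2×2 Jordan block J_2(4): exp(t · J_2(4)) = e^(4t)·(I + t·N), where N is the 2×2 nilpotent shift.

After assembling e^{tJ} and conjugating by P, we get:

e^{tB} =
  [exp(4*t), 0]
  [-t*exp(4*t), exp(4*t)]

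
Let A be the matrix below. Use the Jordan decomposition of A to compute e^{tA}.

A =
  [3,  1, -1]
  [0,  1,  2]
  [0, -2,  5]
e^{tA} =
  [exp(3*t), t*exp(3*t), -t*exp(3*t)]
  [0, -2*t*exp(3*t) + exp(3*t), 2*t*exp(3*t)]
  [0, -2*t*exp(3*t), 2*t*exp(3*t) + exp(3*t)]

Strategy: write A = P · J · P⁻¹ where J is a Jordan canonical form, so e^{tA} = P · e^{tJ} · P⁻¹, and e^{tJ} can be computed block-by-block.

A has Jordan form
J =
  [3, 1, 0]
  [0, 3, 0]
  [0, 0, 3]
(up to reordering of blocks).

Per-block formulas:
  For a 2×2 Jordan block J_2(3): exp(t · J_2(3)) = e^(3t)·(I + t·N), where N is the 2×2 nilpotent shift.
  For a 1×1 block at λ = 3: exp(t · [3]) = [e^(3t)].

After assembling e^{tJ} and conjugating by P, we get:

e^{tA} =
  [exp(3*t), t*exp(3*t), -t*exp(3*t)]
  [0, -2*t*exp(3*t) + exp(3*t), 2*t*exp(3*t)]
  [0, -2*t*exp(3*t), 2*t*exp(3*t) + exp(3*t)]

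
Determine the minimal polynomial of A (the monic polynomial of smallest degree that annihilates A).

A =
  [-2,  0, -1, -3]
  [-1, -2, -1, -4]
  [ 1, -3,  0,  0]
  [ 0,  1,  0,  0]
x^3 + 3*x^2 + 3*x + 1

The characteristic polynomial is χ_A(x) = (x + 1)^4, so the eigenvalues are known. The minimal polynomial is
  m_A(x) = Π_λ (x − λ)^{k_λ}
where k_λ is the size of the *largest* Jordan block for λ (equivalently, the smallest k with (A − λI)^k v = 0 for every generalised eigenvector v of λ).

  λ = -1: largest Jordan block has size 3, contributing (x + 1)^3

So m_A(x) = (x + 1)^3 = x^3 + 3*x^2 + 3*x + 1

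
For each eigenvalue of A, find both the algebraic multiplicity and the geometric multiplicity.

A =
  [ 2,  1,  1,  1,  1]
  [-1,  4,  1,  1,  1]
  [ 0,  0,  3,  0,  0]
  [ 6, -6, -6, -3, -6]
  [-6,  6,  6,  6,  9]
λ = 3: alg = 5, geom = 4

Step 1 — factor the characteristic polynomial to read off the algebraic multiplicities:
  χ_A(x) = (x - 3)^5

Step 2 — compute geometric multiplicities via the rank-nullity identity g(λ) = n − rank(A − λI):
  rank(A − (3)·I) = 1, so dim ker(A − (3)·I) = n − 1 = 4

Summary:
  λ = 3: algebraic multiplicity = 5, geometric multiplicity = 4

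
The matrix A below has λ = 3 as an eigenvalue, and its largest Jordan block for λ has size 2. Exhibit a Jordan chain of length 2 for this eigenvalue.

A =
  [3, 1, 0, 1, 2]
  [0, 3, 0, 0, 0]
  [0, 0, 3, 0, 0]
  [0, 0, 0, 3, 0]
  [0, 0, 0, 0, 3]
A Jordan chain for λ = 3 of length 2:
v_1 = (1, 0, 0, 0, 0)ᵀ
v_2 = (0, 1, 0, 0, 0)ᵀ

Let N = A − (3)·I. We want v_2 with N^2 v_2 = 0 but N^1 v_2 ≠ 0; then v_{j-1} := N · v_j for j = 2, …, 2.

Pick v_2 = (0, 1, 0, 0, 0)ᵀ.
Then v_1 = N · v_2 = (1, 0, 0, 0, 0)ᵀ.

Sanity check: (A − (3)·I) v_1 = (0, 0, 0, 0, 0)ᵀ = 0. ✓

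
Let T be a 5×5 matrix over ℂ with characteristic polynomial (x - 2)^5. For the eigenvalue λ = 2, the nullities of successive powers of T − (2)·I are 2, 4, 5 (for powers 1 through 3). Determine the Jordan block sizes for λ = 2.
Block sizes for λ = 2: [3, 2]

From the dimensions of kernels of powers, the number of Jordan blocks of size at least j is d_j − d_{j−1} where d_j = dim ker(N^j) (with d_0 = 0). Computing the differences gives [2, 2, 1].
The number of blocks of size exactly k is (#blocks of size ≥ k) − (#blocks of size ≥ k + 1), so the partition is: 1 block(s) of size 2, 1 block(s) of size 3.
In nonincreasing order the block sizes are [3, 2].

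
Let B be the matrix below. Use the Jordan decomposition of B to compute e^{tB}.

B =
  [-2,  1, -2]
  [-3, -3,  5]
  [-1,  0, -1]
e^{tB} =
  [-t^2*exp(-2*t)/2 + exp(-2*t), -t^2*exp(-2*t)/2 + t*exp(-2*t), 3*t^2*exp(-2*t)/2 - 2*t*exp(-2*t)]
  [-t^2*exp(-2*t) - 3*t*exp(-2*t), -t^2*exp(-2*t) - t*exp(-2*t) + exp(-2*t), 3*t^2*exp(-2*t) + 5*t*exp(-2*t)]
  [-t^2*exp(-2*t)/2 - t*exp(-2*t), -t^2*exp(-2*t)/2, 3*t^2*exp(-2*t)/2 + t*exp(-2*t) + exp(-2*t)]

Strategy: write B = P · J · P⁻¹ where J is a Jordan canonical form, so e^{tB} = P · e^{tJ} · P⁻¹, and e^{tJ} can be computed block-by-block.

B has Jordan form
J =
  [-2,  1,  0]
  [ 0, -2,  1]
  [ 0,  0, -2]
(up to reordering of blocks).

Per-block formulas:
  For a 3×3 Jordan block J_3(-2): exp(t · J_3(-2)) = e^(-2t)·(I + t·N + (t^2/2)·N^2), where N is the 3×3 nilpotent shift.

After assembling e^{tJ} and conjugating by P, we get:

e^{tB} =
  [-t^2*exp(-2*t)/2 + exp(-2*t), -t^2*exp(-2*t)/2 + t*exp(-2*t), 3*t^2*exp(-2*t)/2 - 2*t*exp(-2*t)]
  [-t^2*exp(-2*t) - 3*t*exp(-2*t), -t^2*exp(-2*t) - t*exp(-2*t) + exp(-2*t), 3*t^2*exp(-2*t) + 5*t*exp(-2*t)]
  [-t^2*exp(-2*t)/2 - t*exp(-2*t), -t^2*exp(-2*t)/2, 3*t^2*exp(-2*t)/2 + t*exp(-2*t) + exp(-2*t)]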